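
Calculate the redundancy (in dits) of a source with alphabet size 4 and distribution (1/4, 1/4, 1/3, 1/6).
0.0123 dits

Redundancy measures how far a source is from maximum entropy:
R = H_max - H(X)

Maximum entropy for 4 symbols: H_max = log_10(4) = 0.6021 dits
Actual entropy: H(X) = 0.5898 dits
Redundancy: R = 0.6021 - 0.5898 = 0.0123 dits

This redundancy represents potential for compression: the source could be compressed by 0.0123 dits per symbol.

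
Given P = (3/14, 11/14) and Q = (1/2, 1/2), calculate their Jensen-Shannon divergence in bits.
0.0655 bits

Jensen-Shannon divergence is:
JSD(P||Q) = 0.5 × D_KL(P||M) + 0.5 × D_KL(Q||M)
where M = 0.5 × (P + Q) is the mixture distribution.

M = 0.5 × (3/14, 11/14) + 0.5 × (1/2, 1/2) = (5/14, 9/14)

D_KL(P||M) = 0.0695 bits
D_KL(Q||M) = 0.0614 bits

JSD(P||Q) = 0.5 × 0.0695 + 0.5 × 0.0614 = 0.0655 bits

Unlike KL divergence, JSD is symmetric and bounded: 0 ≤ JSD ≤ log(2).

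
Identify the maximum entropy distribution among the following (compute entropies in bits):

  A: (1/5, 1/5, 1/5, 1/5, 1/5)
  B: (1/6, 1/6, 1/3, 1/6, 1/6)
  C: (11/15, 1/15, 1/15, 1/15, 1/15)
A

For a discrete distribution over n outcomes, entropy is maximized by the uniform distribution.

Computing entropies:
H(A) = 2.3219 bits
H(B) = 2.2516 bits
H(C) = 1.3700 bits

The uniform distribution (where all probabilities equal 1/5) achieves the maximum entropy of log_2(5) = 2.3219 bits.

Distribution A has the highest entropy.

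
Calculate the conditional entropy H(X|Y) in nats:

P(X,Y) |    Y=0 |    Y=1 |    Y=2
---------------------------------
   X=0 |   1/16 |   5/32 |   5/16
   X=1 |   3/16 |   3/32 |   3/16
0.6368 nats

Using the chain rule: H(X|Y) = H(X,Y) - H(Y)

First, compute H(X,Y) = 1.6765 nats

Marginal P(Y) = (1/4, 1/4, 1/2)
H(Y) = 1.0397 nats

H(X|Y) = H(X,Y) - H(Y) = 1.6765 - 1.0397 = 0.6368 nats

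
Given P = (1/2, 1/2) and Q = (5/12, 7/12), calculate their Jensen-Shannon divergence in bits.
0.0051 bits

Jensen-Shannon divergence is:
JSD(P||Q) = 0.5 × D_KL(P||M) + 0.5 × D_KL(Q||M)
where M = 0.5 × (P + Q) is the mixture distribution.

M = 0.5 × (1/2, 1/2) + 0.5 × (5/12, 7/12) = (11/24, 13/24)

D_KL(P||M) = 0.0050 bits
D_KL(Q||M) = 0.0051 bits

JSD(P||Q) = 0.5 × 0.0050 + 0.5 × 0.0051 = 0.0051 bits

Unlike KL divergence, JSD is symmetric and bounded: 0 ≤ JSD ≤ log(2).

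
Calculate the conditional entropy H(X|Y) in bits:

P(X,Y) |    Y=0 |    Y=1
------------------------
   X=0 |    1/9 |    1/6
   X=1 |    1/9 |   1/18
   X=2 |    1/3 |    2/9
1.3864 bits

Using the chain rule: H(X|Y) = H(X,Y) - H(Y)

First, compute H(X,Y) = 2.3774 bits

Marginal P(Y) = (5/9, 4/9)
H(Y) = 0.9911 bits

H(X|Y) = H(X,Y) - H(Y) = 2.3774 - 0.9911 = 1.3864 bits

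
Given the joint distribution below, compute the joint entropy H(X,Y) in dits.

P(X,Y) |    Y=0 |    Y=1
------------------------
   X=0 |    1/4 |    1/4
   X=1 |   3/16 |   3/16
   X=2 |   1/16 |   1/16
0.7242 dits

Joint entropy is H(X,Y) = -Σ_{x,y} p(x,y) log p(x,y).

Summing over all non-zero entries:
H(X,Y) = -[1/4·log_10(1/4) + 1/4·log_10(1/4) + 3/16·log_10(3/16) + 3/16·log_10(3/16) + 1/16·log_10(1/16) + 1/16·log_10(1/16)]
H(X,Y) = 0.7242 dits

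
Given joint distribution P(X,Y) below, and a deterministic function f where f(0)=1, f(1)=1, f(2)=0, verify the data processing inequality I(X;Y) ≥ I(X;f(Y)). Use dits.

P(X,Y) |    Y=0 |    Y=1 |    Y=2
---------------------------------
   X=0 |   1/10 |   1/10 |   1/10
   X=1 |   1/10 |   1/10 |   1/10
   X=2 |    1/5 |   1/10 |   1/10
I(X;Y) = 0.0060, I(X;f(Y)) = 0.0017, inequality holds: 0.0060 ≥ 0.0017

Data Processing Inequality: For any Markov chain X → Y → Z, we have I(X;Y) ≥ I(X;Z).

Here Z = f(Y) is a deterministic function of Y, forming X → Y → Z.

Original I(X;Y) = 0.0060 dits

After applying f:
P(X,Z) where Z=f(Y):
- P(X,Z=0) = P(X,Y=2)
- P(X,Z=1) = P(X,Y=0) + P(X,Y=1)

I(X;Z) = I(X;f(Y)) = 0.0017 dits

Verification: 0.0060 ≥ 0.0017 ✓

Information cannot be created by processing; the function f can only lose information about X.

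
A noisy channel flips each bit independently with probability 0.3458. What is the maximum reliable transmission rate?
0.0697 bits

For a binary symmetric channel (BSC) with error probability p:
Capacity C = 1 - H(p) bits per symbol

where H(p) = -p log₂(p) - (1-p) log₂(1-p) is the binary entropy function.

H(0.3458) = 0.9303 bits
C = 1 - 0.9303 = 0.0697 bits per symbol

This means we can reliably transmit up to 0.0697 bits of information per channel use.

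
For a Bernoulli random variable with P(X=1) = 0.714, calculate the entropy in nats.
0.5985 nats

The binary entropy function is:
H(p) = -p log(p) - (1-p) log(1-p)

H(0.714) = -0.714 × log_e(0.714) - 0.286 × log_e(0.286)
H(0.714) = 0.5985 nats

Note: Binary entropy is maximized at p=0.5 (H=1 bit) and minimized at p=0 or p=1 (H=0).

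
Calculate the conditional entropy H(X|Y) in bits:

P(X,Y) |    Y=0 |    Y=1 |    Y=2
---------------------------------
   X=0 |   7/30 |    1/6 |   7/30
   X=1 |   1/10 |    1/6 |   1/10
0.9209 bits

Using the chain rule: H(X|Y) = H(X,Y) - H(Y)

First, compute H(X,Y) = 2.5058 bits

Marginal P(Y) = (1/3, 1/3, 1/3)
H(Y) = 1.5850 bits

H(X|Y) = H(X,Y) - H(Y) = 2.5058 - 1.5850 = 0.9209 bits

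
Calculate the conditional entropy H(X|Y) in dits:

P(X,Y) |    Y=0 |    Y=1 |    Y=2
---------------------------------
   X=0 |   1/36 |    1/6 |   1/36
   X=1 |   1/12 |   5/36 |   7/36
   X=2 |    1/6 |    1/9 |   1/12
0.4188 dits

Using the chain rule: H(X|Y) = H(X,Y) - H(Y)

First, compute H(X,Y) = 0.8891 dits

Marginal P(Y) = (5/18, 5/12, 11/36)
H(Y) = 0.4703 dits

H(X|Y) = H(X,Y) - H(Y) = 0.8891 - 0.4703 = 0.4188 dits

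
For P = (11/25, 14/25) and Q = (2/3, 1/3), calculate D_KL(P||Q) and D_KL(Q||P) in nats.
D_KL(P||Q) = 0.1077, D_KL(Q||P) = 0.1041

KL divergence is not symmetric: D_KL(P||Q) ≠ D_KL(Q||P) in general.

D_KL(P||Q) = 0.1077 nats
D_KL(Q||P) = 0.1041 nats

No, they are not equal!

This asymmetry is why KL divergence is not a true distance metric.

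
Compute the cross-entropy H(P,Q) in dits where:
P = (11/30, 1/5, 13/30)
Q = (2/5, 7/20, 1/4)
0.4980 dits

Cross-entropy: H(P,Q) = -Σ p(x) log q(x)

Alternatively: H(P,Q) = H(P) + D_KL(P||Q)
H(P) = 0.4569 dits
D_KL(P||Q) = 0.0411 dits

H(P,Q) = 0.4569 + 0.0411 = 0.4980 dits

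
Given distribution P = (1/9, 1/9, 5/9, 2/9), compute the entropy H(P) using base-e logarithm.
1.1491 nats

Shannon entropy is H(X) = -Σ p(x) log p(x).

For P = (1/9, 1/9, 5/9, 2/9):
H = -1/9 × log_e(1/9) -1/9 × log_e(1/9) -5/9 × log_e(5/9) -2/9 × log_e(2/9)
H = 1.1491 nats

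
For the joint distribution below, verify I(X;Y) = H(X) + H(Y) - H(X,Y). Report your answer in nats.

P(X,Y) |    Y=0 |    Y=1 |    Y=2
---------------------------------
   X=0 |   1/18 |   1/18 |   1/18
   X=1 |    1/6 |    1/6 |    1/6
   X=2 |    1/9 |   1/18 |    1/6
I(X;Y) = 0.0198 nats

Mutual information has multiple equivalent forms:
- I(X;Y) = H(X) - H(X|Y)
- I(X;Y) = H(Y) - H(Y|X)
- I(X;Y) = H(X) + H(Y) - H(X,Y)

Computing all quantities:
H(X) = 1.0114, H(Y) = 1.0893, H(X,Y) = 2.0809
H(X|Y) = 0.9916, H(Y|X) = 1.0695

Verification:
H(X) - H(X|Y) = 1.0114 - 0.9916 = 0.0198
H(Y) - H(Y|X) = 1.0893 - 1.0695 = 0.0198
H(X) + H(Y) - H(X,Y) = 1.0114 + 1.0893 - 2.0809 = 0.0198

All forms give I(X;Y) = 0.0198 nats. ✓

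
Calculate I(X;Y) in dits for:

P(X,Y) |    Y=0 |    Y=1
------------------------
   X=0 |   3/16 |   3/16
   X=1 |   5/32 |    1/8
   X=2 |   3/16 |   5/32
0.0005 dits

Mutual information: I(X;Y) = H(X) + H(Y) - H(X,Y)

Marginals:
P(X) = (3/8, 9/32, 11/32), H(X) = 0.4741 dits
P(Y) = (17/32, 15/32), H(Y) = 0.3002 dits

Joint entropy: H(X,Y) = 0.7738 dits

I(X;Y) = 0.4741 + 0.3002 - 0.7738 = 0.0005 dits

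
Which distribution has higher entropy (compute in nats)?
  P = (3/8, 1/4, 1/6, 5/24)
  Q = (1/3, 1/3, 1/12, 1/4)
P

Computing entropies in nats:
H(P) = 1.3398
H(Q) = 1.2861

Distribution P has higher entropy.

Intuition: The distribution closer to uniform (more spread out) has higher entropy.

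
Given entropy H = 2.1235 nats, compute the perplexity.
8.3603

Perplexity is e^H (or exp(H) for natural log).

H = 2.1235 nats
Perplexity = e^2.1235 = 8.3603

Interpretation: The model's uncertainty is equivalent to choosing uniformly among 8.4 options.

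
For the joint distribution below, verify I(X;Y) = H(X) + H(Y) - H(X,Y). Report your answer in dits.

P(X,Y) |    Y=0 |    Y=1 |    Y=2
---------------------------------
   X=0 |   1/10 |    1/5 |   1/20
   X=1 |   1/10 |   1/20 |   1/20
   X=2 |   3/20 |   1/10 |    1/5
I(X;Y) = 0.0331 dits

Mutual information has multiple equivalent forms:
- I(X;Y) = H(X) - H(X|Y)
- I(X;Y) = H(Y) - H(Y|X)
- I(X;Y) = H(X) + H(Y) - H(X,Y)

Computing all quantities:
H(X) = 0.4554, H(Y) = 0.4760, H(X,Y) = 0.8983
H(X|Y) = 0.4223, H(Y|X) = 0.4429

Verification:
H(X) - H(X|Y) = 0.4554 - 0.4223 = 0.0331
H(Y) - H(Y|X) = 0.4760 - 0.4429 = 0.0331
H(X) + H(Y) - H(X,Y) = 0.4554 + 0.4760 - 0.8983 = 0.0331

All forms give I(X;Y) = 0.0331 dits. ✓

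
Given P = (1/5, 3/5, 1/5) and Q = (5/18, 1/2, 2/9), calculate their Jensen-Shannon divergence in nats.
0.0057 nats

Jensen-Shannon divergence is:
JSD(P||Q) = 0.5 × D_KL(P||M) + 0.5 × D_KL(Q||M)
where M = 0.5 × (P + Q) is the mixture distribution.

M = 0.5 × (1/5, 3/5, 1/5) + 0.5 × (5/18, 1/2, 2/9) = (0.238889, 11/20, 0.211111)

D_KL(P||M) = 0.0059 nats
D_KL(Q||M) = 0.0056 nats

JSD(P||Q) = 0.5 × 0.0059 + 0.5 × 0.0056 = 0.0057 nats

Unlike KL divergence, JSD is symmetric and bounded: 0 ≤ JSD ≤ log(2).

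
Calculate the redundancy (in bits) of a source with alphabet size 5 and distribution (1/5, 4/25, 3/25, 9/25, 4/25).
0.1138 bits

Redundancy measures how far a source is from maximum entropy:
R = H_max - H(X)

Maximum entropy for 5 symbols: H_max = log_2(5) = 2.3219 bits
Actual entropy: H(X) = 2.2081 bits
Redundancy: R = 2.3219 - 2.2081 = 0.1138 bits

This redundancy represents potential for compression: the source could be compressed by 0.1138 bits per symbol.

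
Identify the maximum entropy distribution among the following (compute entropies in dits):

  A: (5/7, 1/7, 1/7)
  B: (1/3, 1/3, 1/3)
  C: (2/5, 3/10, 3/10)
B

For a discrete distribution over n outcomes, entropy is maximized by the uniform distribution.

Computing entropies:
H(A) = 0.3458 dits
H(B) = 0.4771 dits
H(C) = 0.4729 dits

The uniform distribution (where all probabilities equal 1/3) achieves the maximum entropy of log_10(3) = 0.4771 dits.

Distribution B has the highest entropy.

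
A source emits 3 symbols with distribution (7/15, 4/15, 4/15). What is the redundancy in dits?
0.0165 dits

Redundancy measures how far a source is from maximum entropy:
R = H_max - H(X)

Maximum entropy for 3 symbols: H_max = log_10(3) = 0.4771 dits
Actual entropy: H(X) = 0.4606 dits
Redundancy: R = 0.4771 - 0.4606 = 0.0165 dits

This redundancy represents potential for compression: the source could be compressed by 0.0165 dits per symbol.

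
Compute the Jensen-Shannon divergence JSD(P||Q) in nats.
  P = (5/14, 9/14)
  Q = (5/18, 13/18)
0.0036 nats

Jensen-Shannon divergence is:
JSD(P||Q) = 0.5 × D_KL(P||M) + 0.5 × D_KL(Q||M)
where M = 0.5 × (P + Q) is the mixture distribution.

M = 0.5 × (5/14, 9/14) + 0.5 × (5/18, 13/18) = (0.31746, 0.68254)

D_KL(P||M) = 0.0036 nats
D_KL(Q||M) = 0.0037 nats

JSD(P||Q) = 0.5 × 0.0036 + 0.5 × 0.0037 = 0.0036 nats

Unlike KL divergence, JSD is symmetric and bounded: 0 ≤ JSD ≤ log(2).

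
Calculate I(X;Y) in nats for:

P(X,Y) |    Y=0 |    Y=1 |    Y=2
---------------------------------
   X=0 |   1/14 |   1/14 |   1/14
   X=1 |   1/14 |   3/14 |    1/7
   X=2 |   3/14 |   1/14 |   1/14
0.0851 nats

Mutual information: I(X;Y) = H(X) + H(Y) - H(X,Y)

Marginals:
P(X) = (3/14, 3/7, 5/14), H(X) = 1.0609 nats
P(Y) = (5/14, 5/14, 2/7), H(Y) = 1.0934 nats

Joint entropy: H(X,Y) = 2.0692 nats

I(X;Y) = 1.0609 + 1.0934 - 2.0692 = 0.0851 nats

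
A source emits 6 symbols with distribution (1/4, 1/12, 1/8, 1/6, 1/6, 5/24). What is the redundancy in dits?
0.0235 dits

Redundancy measures how far a source is from maximum entropy:
R = H_max - H(X)

Maximum entropy for 6 symbols: H_max = log_10(6) = 0.7782 dits
Actual entropy: H(X) = 0.7546 dits
Redundancy: R = 0.7782 - 0.7546 = 0.0235 dits

This redundancy represents potential for compression: the source could be compressed by 0.0235 dits per symbol.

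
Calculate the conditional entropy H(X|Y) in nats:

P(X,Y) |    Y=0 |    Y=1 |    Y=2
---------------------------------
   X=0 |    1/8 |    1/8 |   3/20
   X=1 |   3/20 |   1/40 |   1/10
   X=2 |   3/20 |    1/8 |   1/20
1.0259 nats

Using the chain rule: H(X|Y) = H(X,Y) - H(Y)

First, compute H(X,Y) = 2.1058 nats

Marginal P(Y) = (17/40, 11/40, 3/10)
H(Y) = 1.0799 nats

H(X|Y) = H(X,Y) - H(Y) = 2.1058 - 1.0799 = 1.0259 nats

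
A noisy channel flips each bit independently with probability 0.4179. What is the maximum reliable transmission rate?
0.0195 bits

For a binary symmetric channel (BSC) with error probability p:
Capacity C = 1 - H(p) bits per symbol

where H(p) = -p log₂(p) - (1-p) log₂(1-p) is the binary entropy function.

H(0.4179) = 0.9805 bits
C = 1 - 0.9805 = 0.0195 bits per symbol

This means we can reliably transmit up to 0.0195 bits of information per channel use.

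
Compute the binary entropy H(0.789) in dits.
0.2238 dits

The binary entropy function is:
H(p) = -p log(p) - (1-p) log(1-p)

H(0.789) = -0.789 × log_10(0.789) - 0.211 × log_10(0.211)
H(0.789) = 0.2238 dits

Note: Binary entropy is maximized at p=0.5 (H=1 bit) and minimized at p=0 or p=1 (H=0).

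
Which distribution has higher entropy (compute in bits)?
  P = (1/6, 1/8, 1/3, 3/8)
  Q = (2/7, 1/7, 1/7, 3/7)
P

Computing entropies in bits:
H(P) = 1.8648
H(Q) = 1.8424

Distribution P has higher entropy.

Intuition: The distribution closer to uniform (more spread out) has higher entropy.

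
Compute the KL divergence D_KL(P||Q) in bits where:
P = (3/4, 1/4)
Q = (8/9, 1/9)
0.1086 bits

KL divergence: D_KL(P||Q) = Σ p(x) log(p(x)/q(x))

Computing term by term:
  x=0: 3/4 × log_2[(3/4)/(8/9)] = 3/4 × -0.2451 = -0.1838
  x=1: 1/4 × log_2[(1/4)/(1/9)] = 1/4 × 1.1699 = 0.2925

D_KL(P||Q) = 0.1086 bits

Note: KL divergence is always non-negative and equals 0 iff P = Q.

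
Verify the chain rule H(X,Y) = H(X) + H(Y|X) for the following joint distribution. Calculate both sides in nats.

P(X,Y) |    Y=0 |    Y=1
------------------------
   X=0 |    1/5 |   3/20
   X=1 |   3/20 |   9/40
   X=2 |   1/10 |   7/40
H(X,Y) = 1.7619, H(X) = 1.0903, H(Y|X) = 0.6717 (all in nats)

Chain rule: H(X,Y) = H(X) + H(Y|X)

Left side — joint entropy directly:
H(X,Y) = -Σ p(x,y) log p(x,y) = 1.7619 nats

Right side — compute H(Y|X) from the conditional distributions:
P(X) = (7/20, 3/8, 11/40), so H(X) = 1.0903 nats
H(Y|X) = Σ_x P(X=x) · H(Y|X=x):
  P(Y|X=0) = (4/7, 3/7), H(Y|X=0) = 0.6829, weight P(X=0) = 7/20
  P(Y|X=1) = (2/5, 3/5), H(Y|X=1) = 0.6730, weight P(X=1) = 3/8
  P(Y|X=2) = (4/11, 7/11), H(Y|X=2) = 0.6555, weight P(X=2) = 11/40
H(Y|X) = 0.6717 nats

H(X) + H(Y|X) = 1.0903 + 0.6717 = 1.7619 nats

Both sides equal 1.7619 nats. ✓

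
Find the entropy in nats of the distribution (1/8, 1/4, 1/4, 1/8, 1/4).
1.5596 nats

Shannon entropy is H(X) = -Σ p(x) log p(x).

For P = (1/8, 1/4, 1/4, 1/8, 1/4):
H = -1/8 × log_e(1/8) -1/4 × log_e(1/4) -1/4 × log_e(1/4) -1/8 × log_e(1/8) -1/4 × log_e(1/4)
H = 1.5596 nats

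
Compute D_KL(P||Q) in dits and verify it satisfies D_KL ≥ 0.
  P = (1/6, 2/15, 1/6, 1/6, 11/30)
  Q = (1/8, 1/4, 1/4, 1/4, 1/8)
0.0971 dits

KL divergence satisfies the Gibbs inequality: D_KL(P||Q) ≥ 0 for all distributions P, Q.

D_KL(P||Q) = Σ p(x) log(p(x)/q(x))
Term by term:
  x=0: 1/6 × log_10[(1/6)/(1/8)] = 0.0208
  x=1: 2/15 × log_10[(2/15)/(1/4)] = -0.0364
  x=2: 1/6 × log_10[(1/6)/(1/4)] = -0.0293
  x=3: 1/6 × log_10[(1/6)/(1/4)] = -0.0293
  x=4: 11/30 × log_10[(11/30)/(1/8)] = 0.1714
D_KL(P||Q) = 0.0971 dits

D_KL(P||Q) = 0.0971 ≥ 0 ✓

This non-negativity is a fundamental property: relative entropy cannot be negative because it measures how different Q is from P.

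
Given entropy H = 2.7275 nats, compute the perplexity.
15.2946

Perplexity is e^H (or exp(H) for natural log).

H = 2.7275 nats
Perplexity = e^2.7275 = 15.2946

Interpretation: The model's uncertainty is equivalent to choosing uniformly among 15.3 options.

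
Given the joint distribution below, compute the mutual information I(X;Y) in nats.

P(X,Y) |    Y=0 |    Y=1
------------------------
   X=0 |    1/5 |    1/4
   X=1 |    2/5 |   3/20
0.0416 nats

Mutual information: I(X;Y) = H(X) + H(Y) - H(X,Y)

Marginals:
P(X) = (9/20, 11/20), H(X) = 0.6881 nats
P(Y) = (3/5, 2/5), H(Y) = 0.6730 nats

Joint entropy: H(X,Y) = 1.3195 nats

I(X;Y) = 0.6881 + 0.6730 - 1.3195 = 0.0416 nats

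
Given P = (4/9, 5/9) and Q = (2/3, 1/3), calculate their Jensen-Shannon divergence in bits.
0.0364 bits

Jensen-Shannon divergence is:
JSD(P||Q) = 0.5 × D_KL(P||M) + 0.5 × D_KL(Q||M)
where M = 0.5 × (P + Q) is the mixture distribution.

M = 0.5 × (4/9, 5/9) + 0.5 × (2/3, 1/3) = (5/9, 4/9)

D_KL(P||M) = 0.0358 bits
D_KL(Q||M) = 0.0370 bits

JSD(P||Q) = 0.5 × 0.0358 + 0.5 × 0.0370 = 0.0364 bits

Unlike KL divergence, JSD is symmetric and bounded: 0 ≤ JSD ≤ log(2).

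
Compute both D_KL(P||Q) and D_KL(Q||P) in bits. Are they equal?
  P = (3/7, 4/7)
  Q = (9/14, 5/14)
D_KL(P||Q) = 0.1368, D_KL(Q||P) = 0.1339

KL divergence is not symmetric: D_KL(P||Q) ≠ D_KL(Q||P) in general.

D_KL(P||Q) = 0.1368 bits
D_KL(Q||P) = 0.1339 bits

No, they are not equal!

This asymmetry is why KL divergence is not a true distance metric.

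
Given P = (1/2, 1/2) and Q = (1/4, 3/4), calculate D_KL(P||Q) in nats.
0.1438 nats

KL divergence: D_KL(P||Q) = Σ p(x) log(p(x)/q(x))

Computing term by term:
  x=0: 1/2 × log_e[(1/2)/(1/4)] = 1/2 × 0.6931 = 0.3466
  x=1: 1/2 × log_e[(1/2)/(3/4)] = 1/2 × -0.4055 = -0.2027

D_KL(P||Q) = 0.1438 nats

Note: KL divergence is always non-negative and equals 0 iff P = Q.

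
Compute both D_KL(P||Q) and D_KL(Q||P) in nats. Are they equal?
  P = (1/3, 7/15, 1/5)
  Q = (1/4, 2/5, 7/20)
D_KL(P||Q) = 0.0559, D_KL(Q||P) = 0.0623

KL divergence is not symmetric: D_KL(P||Q) ≠ D_KL(Q||P) in general.

D_KL(P||Q) = 0.0559 nats
D_KL(Q||P) = 0.0623 nats

No, they are not equal!

This asymmetry is why KL divergence is not a true distance metric.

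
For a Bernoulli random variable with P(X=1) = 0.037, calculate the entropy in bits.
0.2284 bits

The binary entropy function is:
H(p) = -p log(p) - (1-p) log(1-p)

H(0.037) = -0.037 × log_2(0.037) - 0.963 × log_2(0.963)
H(0.037) = 0.2284 bits

Note: Binary entropy is maximized at p=0.5 (H=1 bit) and minimized at p=0 or p=1 (H=0).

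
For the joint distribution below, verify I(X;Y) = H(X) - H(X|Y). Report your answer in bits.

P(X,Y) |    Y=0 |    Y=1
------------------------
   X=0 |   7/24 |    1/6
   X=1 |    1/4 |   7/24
I(X;Y) = 0.0222 bits

Mutual information has multiple equivalent forms:
- I(X;Y) = H(X) - H(X|Y)
- I(X;Y) = H(Y) - H(Y|X)
- I(X;Y) = H(X) + H(Y) - H(X,Y)

Computing all quantities:
H(X) = 0.9950, H(Y) = 0.9950, H(X,Y) = 1.9678
H(X|Y) = 0.9728, H(Y|X) = 0.9728

Verification:
H(X) - H(X|Y) = 0.9950 - 0.9728 = 0.0222
H(Y) - H(Y|X) = 0.9950 - 0.9728 = 0.0222
H(X) + H(Y) - H(X,Y) = 0.9950 + 0.9950 - 1.9678 = 0.0222

All forms give I(X;Y) = 0.0222 bits. ✓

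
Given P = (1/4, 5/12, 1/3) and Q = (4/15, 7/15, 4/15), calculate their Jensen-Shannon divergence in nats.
0.0027 nats

Jensen-Shannon divergence is:
JSD(P||Q) = 0.5 × D_KL(P||M) + 0.5 × D_KL(Q||M)
where M = 0.5 × (P + Q) is the mixture distribution.

M = 0.5 × (1/4, 5/12, 1/3) + 0.5 × (4/15, 7/15, 4/15) = (0.258333, 0.441667, 3/10)

D_KL(P||M) = 0.0026 nats
D_KL(Q||M) = 0.0028 nats

JSD(P||Q) = 0.5 × 0.0026 + 0.5 × 0.0028 = 0.0027 nats

Unlike KL divergence, JSD is symmetric and bounded: 0 ≤ JSD ≤ log(2).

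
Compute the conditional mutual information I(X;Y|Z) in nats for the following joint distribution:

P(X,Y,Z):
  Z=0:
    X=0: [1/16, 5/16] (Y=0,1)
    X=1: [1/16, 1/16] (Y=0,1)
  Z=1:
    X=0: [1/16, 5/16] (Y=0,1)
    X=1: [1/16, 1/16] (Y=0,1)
0.0511 nats

Conditional mutual information: I(X;Y|Z) = H(X|Z) + H(Y|Z) - H(X,Y|Z)

H(Z) = 0.6931
H(X,Z) = 1.2555 → H(X|Z) = 0.5623
H(Y,Z) = 1.2555 → H(Y|Z) = 0.5623
H(X,Y,Z) = 1.7667 → H(X,Y|Z) = 1.0735

I(X;Y|Z) = 0.5623 + 0.5623 - 1.0735 = 0.0511 nats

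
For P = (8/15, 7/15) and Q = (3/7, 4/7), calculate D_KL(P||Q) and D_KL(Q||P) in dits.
D_KL(P||Q) = 0.0096, D_KL(Q||P) = 0.0096

KL divergence is not symmetric: D_KL(P||Q) ≠ D_KL(Q||P) in general.

D_KL(P||Q) = 0.0096 dits
D_KL(Q||P) = 0.0096 dits

In this case they happen to be equal (to 4 decimal places).

This asymmetry is why KL divergence is not a true distance metric.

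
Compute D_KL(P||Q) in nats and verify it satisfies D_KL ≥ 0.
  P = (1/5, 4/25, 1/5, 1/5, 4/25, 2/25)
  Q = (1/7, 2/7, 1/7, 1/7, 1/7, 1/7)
0.0809 nats

KL divergence satisfies the Gibbs inequality: D_KL(P||Q) ≥ 0 for all distributions P, Q.

D_KL(P||Q) = Σ p(x) log(p(x)/q(x))
Term by term:
  x=0: 1/5 × log_e[(1/5)/(1/7)] = 0.0673
  x=1: 4/25 × log_e[(4/25)/(2/7)] = -0.0928
  x=2: 1/5 × log_e[(1/5)/(1/7)] = 0.0673
  x=3: 1/5 × log_e[(1/5)/(1/7)] = 0.0673
  x=4: 4/25 × log_e[(4/25)/(1/7)] = 0.0181
  x=5: 2/25 × log_e[(2/25)/(1/7)] = -0.0464
D_KL(P||Q) = 0.0809 nats

D_KL(P||Q) = 0.0809 ≥ 0 ✓

This non-negativity is a fundamental property: relative entropy cannot be negative because it measures how different Q is from P.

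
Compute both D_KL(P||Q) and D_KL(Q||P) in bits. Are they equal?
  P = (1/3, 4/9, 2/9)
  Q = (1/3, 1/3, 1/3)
D_KL(P||Q) = 0.0545, D_KL(Q||P) = 0.0566

KL divergence is not symmetric: D_KL(P||Q) ≠ D_KL(Q||P) in general.

D_KL(P||Q) = 0.0545 bits
D_KL(Q||P) = 0.0566 bits

No, they are not equal!

This asymmetry is why KL divergence is not a true distance metric.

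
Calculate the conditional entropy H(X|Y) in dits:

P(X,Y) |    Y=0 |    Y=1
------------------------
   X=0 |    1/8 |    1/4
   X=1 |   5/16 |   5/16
0.2815 dits

Using the chain rule: H(X|Y) = H(X,Y) - H(Y)

First, compute H(X,Y) = 0.5791 dits

Marginal P(Y) = (7/16, 9/16)
H(Y) = 0.2976 dits

H(X|Y) = H(X,Y) - H(Y) = 0.5791 - 0.2976 = 0.2815 dits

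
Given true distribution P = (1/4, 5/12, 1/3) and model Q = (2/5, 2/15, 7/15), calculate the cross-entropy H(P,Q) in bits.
1.9082 bits

Cross-entropy: H(P,Q) = -Σ p(x) log q(x)

Alternatively: H(P,Q) = H(P) + D_KL(P||Q)
H(P) = 1.5546 bits
D_KL(P||Q) = 0.3536 bits

H(P,Q) = 1.5546 + 0.3536 = 1.9082 bits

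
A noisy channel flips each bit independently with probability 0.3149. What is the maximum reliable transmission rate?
0.1013 bits

For a binary symmetric channel (BSC) with error probability p:
Capacity C = 1 - H(p) bits per symbol

where H(p) = -p log₂(p) - (1-p) log₂(1-p) is the binary entropy function.

H(0.3149) = 0.8987 bits
C = 1 - 0.8987 = 0.1013 bits per symbol

This means we can reliably transmit up to 0.1013 bits of information per channel use.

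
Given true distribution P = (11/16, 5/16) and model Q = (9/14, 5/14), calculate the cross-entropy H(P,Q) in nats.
0.6255 nats

Cross-entropy: H(P,Q) = -Σ p(x) log q(x)

Alternatively: H(P,Q) = H(P) + D_KL(P||Q)
H(P) = 0.6211 nats
D_KL(P||Q) = 0.0044 nats

H(P,Q) = 0.6211 + 0.0044 = 0.6255 nats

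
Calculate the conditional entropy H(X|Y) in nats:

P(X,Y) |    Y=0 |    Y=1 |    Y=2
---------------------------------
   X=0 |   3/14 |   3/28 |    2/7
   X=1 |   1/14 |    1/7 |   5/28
0.6407 nats

Using the chain rule: H(X|Y) = H(X,Y) - H(Y)

First, compute H(X,Y) = 1.7015 nats

Marginal P(Y) = (2/7, 1/4, 13/28)
H(Y) = 1.0607 nats

H(X|Y) = H(X,Y) - H(Y) = 1.7015 - 1.0607 = 0.6407 nats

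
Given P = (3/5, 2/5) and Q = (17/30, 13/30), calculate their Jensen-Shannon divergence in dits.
0.0002 dits

Jensen-Shannon divergence is:
JSD(P||Q) = 0.5 × D_KL(P||M) + 0.5 × D_KL(Q||M)
where M = 0.5 × (P + Q) is the mixture distribution.

M = 0.5 × (3/5, 2/5) + 0.5 × (17/30, 13/30) = (7/12, 5/12)

D_KL(P||M) = 0.0002 dits
D_KL(Q||M) = 0.0002 dits

JSD(P||Q) = 0.5 × 0.0002 + 0.5 × 0.0002 = 0.0002 dits

Unlike KL divergence, JSD is symmetric and bounded: 0 ≤ JSD ≤ log(2).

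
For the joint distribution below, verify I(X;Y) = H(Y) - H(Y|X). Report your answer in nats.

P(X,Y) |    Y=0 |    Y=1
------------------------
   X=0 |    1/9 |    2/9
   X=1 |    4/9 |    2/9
I(X;Y) = 0.0504 nats

Mutual information has multiple equivalent forms:
- I(X;Y) = H(X) - H(X|Y)
- I(X;Y) = H(Y) - H(Y|X)
- I(X;Y) = H(X) + H(Y) - H(X,Y)

Computing all quantities:
H(X) = 0.6365, H(Y) = 0.6870, H(X,Y) = 1.2730
H(X|Y) = 0.5861, H(Y|X) = 0.6365

Verification:
H(X) - H(X|Y) = 0.6365 - 0.5861 = 0.0504
H(Y) - H(Y|X) = 0.6870 - 0.6365 = 0.0504
H(X) + H(Y) - H(X,Y) = 0.6365 + 0.6870 - 1.2730 = 0.0504

All forms give I(X;Y) = 0.0504 nats. ✓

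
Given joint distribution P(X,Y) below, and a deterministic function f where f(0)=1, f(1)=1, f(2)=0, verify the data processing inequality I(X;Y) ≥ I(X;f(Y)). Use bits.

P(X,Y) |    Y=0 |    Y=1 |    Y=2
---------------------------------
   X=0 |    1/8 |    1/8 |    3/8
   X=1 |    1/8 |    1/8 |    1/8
I(X;Y) = 0.0488, I(X;f(Y)) = 0.0488, inequality holds: 0.0488 ≥ 0.0488

Data Processing Inequality: For any Markov chain X → Y → Z, we have I(X;Y) ≥ I(X;Z).

Here Z = f(Y) is a deterministic function of Y, forming X → Y → Z.

Original I(X;Y) = 0.0488 bits

After applying f:
P(X,Z) where Z=f(Y):
- P(X,Z=0) = P(X,Y=2)
- P(X,Z=1) = P(X,Y=0) + P(X,Y=1)

I(X;Z) = I(X;f(Y)) = 0.0488 bits

Verification: 0.0488 ≥ 0.0488 ✓

Information cannot be created by processing; the function f can only lose information about X.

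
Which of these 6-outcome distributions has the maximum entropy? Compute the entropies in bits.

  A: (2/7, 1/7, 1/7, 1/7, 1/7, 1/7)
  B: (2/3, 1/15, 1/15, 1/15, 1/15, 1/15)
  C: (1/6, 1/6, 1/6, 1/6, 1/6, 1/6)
C

For a discrete distribution over n outcomes, entropy is maximized by the uniform distribution.

Computing entropies:
H(A) = 2.5216 bits
H(B) = 1.6923 bits
H(C) = 2.5850 bits

The uniform distribution (where all probabilities equal 1/6) achieves the maximum entropy of log_2(6) = 2.5850 bits.

Distribution C has the highest entropy.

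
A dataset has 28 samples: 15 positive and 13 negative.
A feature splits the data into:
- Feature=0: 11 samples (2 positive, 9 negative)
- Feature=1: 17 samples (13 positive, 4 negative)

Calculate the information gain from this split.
0.2497 bits

Information Gain = H(Y) - H(Y|Feature)

Before split:
P(positive) = 15/28 = 0.5357
H(Y) = 0.9963 bits

After split:
Feature=0: H = 0.6840 bits (weight = 11/28)
Feature=1: H = 0.7871 bits (weight = 17/28)
H(Y|Feature) = (11/28)×0.6840 + (17/28)×0.7871 = 0.7466 bits

Information Gain = 0.9963 - 0.7466 = 0.2497 bits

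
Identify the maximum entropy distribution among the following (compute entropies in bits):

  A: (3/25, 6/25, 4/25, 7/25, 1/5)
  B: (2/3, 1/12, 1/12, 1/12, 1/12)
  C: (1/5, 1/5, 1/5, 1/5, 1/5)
C

For a discrete distribution over n outcomes, entropy is maximized by the uniform distribution.

Computing entropies:
H(A) = 2.2628 bits
H(B) = 1.5850 bits
H(C) = 2.3219 bits

The uniform distribution (where all probabilities equal 1/5) achieves the maximum entropy of log_2(5) = 2.3219 bits.

Distribution C has the highest entropy.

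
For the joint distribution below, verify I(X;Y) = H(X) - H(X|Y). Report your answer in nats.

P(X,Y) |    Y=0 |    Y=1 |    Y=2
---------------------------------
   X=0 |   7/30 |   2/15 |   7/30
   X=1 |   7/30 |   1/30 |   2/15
I(X;Y) = 0.0258 nats

Mutual information has multiple equivalent forms:
- I(X;Y) = H(X) - H(X|Y)
- I(X;Y) = H(Y) - H(Y|X)
- I(X;Y) = H(X) + H(Y) - H(X,Y)

Computing all quantities:
H(X) = 0.6730, H(Y) = 1.0222, H(X,Y) = 1.6694
H(X|Y) = 0.6472, H(Y|X) = 0.9964

Verification:
H(X) - H(X|Y) = 0.6730 - 0.6472 = 0.0258
H(Y) - H(Y|X) = 1.0222 - 0.9964 = 0.0258
H(X) + H(Y) - H(X,Y) = 0.6730 + 1.0222 - 1.6694 = 0.0258

All forms give I(X;Y) = 0.0258 nats. ✓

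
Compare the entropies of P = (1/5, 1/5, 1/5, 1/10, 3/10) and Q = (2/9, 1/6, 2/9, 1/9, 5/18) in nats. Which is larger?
Q

Computing entropies in nats:
H(P) = 1.5571
H(Q) = 1.5671

Distribution Q has higher entropy.

Intuition: The distribution closer to uniform (more spread out) has higher entropy.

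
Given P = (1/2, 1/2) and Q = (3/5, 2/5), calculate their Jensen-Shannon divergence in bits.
0.0073 bits

Jensen-Shannon divergence is:
JSD(P||Q) = 0.5 × D_KL(P||M) + 0.5 × D_KL(Q||M)
where M = 0.5 × (P + Q) is the mixture distribution.

M = 0.5 × (1/2, 1/2) + 0.5 × (3/5, 2/5) = (11/20, 9/20)

D_KL(P||M) = 0.0072 bits
D_KL(Q||M) = 0.0073 bits

JSD(P||Q) = 0.5 × 0.0072 + 0.5 × 0.0073 = 0.0073 bits

Unlike KL divergence, JSD is symmetric and bounded: 0 ≤ JSD ≤ log(2).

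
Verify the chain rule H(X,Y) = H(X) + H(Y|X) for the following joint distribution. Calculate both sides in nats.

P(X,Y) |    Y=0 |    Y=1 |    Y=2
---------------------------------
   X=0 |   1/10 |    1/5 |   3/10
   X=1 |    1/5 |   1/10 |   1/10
H(X,Y) = 1.6957, H(X) = 0.6730, H(Y|X) = 1.0227 (all in nats)

Chain rule: H(X,Y) = H(X) + H(Y|X)

Left side — joint entropy directly:
H(X,Y) = -Σ p(x,y) log p(x,y) = 1.6957 nats

Right side — compute H(Y|X) from the conditional distributions:
P(X) = (3/5, 2/5), so H(X) = 0.6730 nats
H(Y|X) = Σ_x P(X=x) · H(Y|X=x):
  P(Y|X=0) = (1/6, 1/3, 1/2), H(Y|X=0) = 1.0114, weight P(X=0) = 3/5
  P(Y|X=1) = (1/2, 1/4, 1/4), H(Y|X=1) = 1.0397, weight P(X=1) = 2/5
H(Y|X) = 1.0227 nats

H(X) + H(Y|X) = 0.6730 + 1.0227 = 1.6957 nats

Both sides equal 1.6957 nats. ✓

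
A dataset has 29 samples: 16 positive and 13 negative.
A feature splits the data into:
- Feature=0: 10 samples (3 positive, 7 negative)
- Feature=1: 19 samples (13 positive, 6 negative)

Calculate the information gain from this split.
0.0989 bits

Information Gain = H(Y) - H(Y|Feature)

Before split:
P(positive) = 16/29 = 0.5517
H(Y) = 0.9923 bits

After split:
Feature=0: H = 0.8813 bits (weight = 10/29)
Feature=1: H = 0.8997 bits (weight = 19/29)
H(Y|Feature) = (10/29)×0.8813 + (19/29)×0.8997 = 0.8934 bits

Information Gain = 0.9923 - 0.8934 = 0.0989 bits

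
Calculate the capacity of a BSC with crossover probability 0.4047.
0.0264 bits

For a binary symmetric channel (BSC) with error probability p:
Capacity C = 1 - H(p) bits per symbol

where H(p) = -p log₂(p) - (1-p) log₂(1-p) is the binary entropy function.

H(0.4047) = 0.9736 bits
C = 1 - 0.9736 = 0.0264 bits per symbol

This means we can reliably transmit up to 0.0264 bits of information per channel use.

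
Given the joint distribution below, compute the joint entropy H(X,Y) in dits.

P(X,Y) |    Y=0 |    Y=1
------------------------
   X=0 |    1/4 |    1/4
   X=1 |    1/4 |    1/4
0.6021 dits

Joint entropy is H(X,Y) = -Σ_{x,y} p(x,y) log p(x,y).

Summing over all non-zero entries:
H(X,Y) = -[1/4·log_10(1/4) + 1/4·log_10(1/4) + 1/4·log_10(1/4) + 1/4·log_10(1/4)]
H(X,Y) = 0.6021 dits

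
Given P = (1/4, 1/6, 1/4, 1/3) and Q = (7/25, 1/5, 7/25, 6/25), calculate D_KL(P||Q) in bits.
0.0324 bits

KL divergence: D_KL(P||Q) = Σ p(x) log(p(x)/q(x))

Computing term by term:
  x=0: 1/4 × log_2[(1/4)/(7/25)] = 1/4 × -0.1635 = -0.0409
  x=1: 1/6 × log_2[(1/6)/(1/5)] = 1/6 × -0.2630 = -0.0438
  x=2: 1/4 × log_2[(1/4)/(7/25)] = 1/4 × -0.1635 = -0.0409
  x=3: 1/3 × log_2[(1/3)/(6/25)] = 1/3 × 0.4739 = 0.1580

D_KL(P||Q) = 0.0324 bits

Note: KL divergence is always non-negative and equals 0 iff P = Q.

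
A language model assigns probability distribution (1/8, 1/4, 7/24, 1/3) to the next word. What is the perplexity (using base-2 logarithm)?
3.7889

Perplexity is 2^H (or exp(H) for natural log).

First, H = -Σ p log p = 1.9218 bits
Perplexity = 2^1.9218 = 3.7889

Interpretation: The model's uncertainty is equivalent to choosing uniformly among 3.8 options.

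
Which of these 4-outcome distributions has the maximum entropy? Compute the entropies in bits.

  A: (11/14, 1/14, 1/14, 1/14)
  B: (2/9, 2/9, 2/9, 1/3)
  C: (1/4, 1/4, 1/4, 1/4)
C

For a discrete distribution over n outcomes, entropy is maximized by the uniform distribution.

Computing entropies:
H(A) = 1.0892 bits
H(B) = 1.9749 bits
H(C) = 2.0000 bits

The uniform distribution (where all probabilities equal 1/4) achieves the maximum entropy of log_2(4) = 2.0000 bits.

Distribution C has the highest entropy.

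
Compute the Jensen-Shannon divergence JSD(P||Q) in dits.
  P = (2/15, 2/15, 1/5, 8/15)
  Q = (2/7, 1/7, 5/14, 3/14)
0.0263 dits

Jensen-Shannon divergence is:
JSD(P||Q) = 0.5 × D_KL(P||M) + 0.5 × D_KL(Q||M)
where M = 0.5 × (P + Q) is the mixture distribution.

M = 0.5 × (2/15, 2/15, 1/5, 8/15) + 0.5 × (2/7, 1/7, 5/14, 3/14) = (0.209524, 0.138095, 0.278571, 0.37381)

D_KL(P||M) = 0.0253 dits
D_KL(Q||M) = 0.0273 dits

JSD(P||Q) = 0.5 × 0.0253 + 0.5 × 0.0273 = 0.0263 dits

Unlike KL divergence, JSD is symmetric and bounded: 0 ≤ JSD ≤ log(2).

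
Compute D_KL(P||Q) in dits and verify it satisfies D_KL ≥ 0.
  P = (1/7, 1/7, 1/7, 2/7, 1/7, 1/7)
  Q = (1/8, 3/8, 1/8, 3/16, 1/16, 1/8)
0.0685 dits

KL divergence satisfies the Gibbs inequality: D_KL(P||Q) ≥ 0 for all distributions P, Q.

D_KL(P||Q) = Σ p(x) log(p(x)/q(x))
Term by term:
  x=0: 1/7 × log_10[(1/7)/(1/8)] = 0.0083
  x=1: 1/7 × log_10[(1/7)/(3/8)] = -0.0599
  x=2: 1/7 × log_10[(1/7)/(1/8)] = 0.0083
  x=3: 2/7 × log_10[(2/7)/(3/16)] = 0.0523
  x=4: 1/7 × log_10[(1/7)/(1/16)] = 0.0513
  x=5: 1/7 × log_10[(1/7)/(1/8)] = 0.0083
D_KL(P||Q) = 0.0685 dits

D_KL(P||Q) = 0.0685 ≥ 0 ✓

This non-negativity is a fundamental property: relative entropy cannot be negative because it measures how different Q is from P.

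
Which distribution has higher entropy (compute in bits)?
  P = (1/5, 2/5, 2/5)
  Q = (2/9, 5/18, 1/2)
P

Computing entropies in bits:
H(P) = 1.5219
H(Q) = 1.4955

Distribution P has higher entropy.

Intuition: The distribution closer to uniform (more spread out) has higher entropy.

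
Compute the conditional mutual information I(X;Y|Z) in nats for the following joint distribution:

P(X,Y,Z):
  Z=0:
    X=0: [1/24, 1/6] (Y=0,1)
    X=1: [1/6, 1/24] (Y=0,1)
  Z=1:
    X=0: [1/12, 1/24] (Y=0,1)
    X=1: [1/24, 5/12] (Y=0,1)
0.1642 nats

Conditional mutual information: I(X;Y|Z) = H(X|Z) + H(Y|Z) - H(X,Y|Z)

H(Z) = 0.6792
H(X,Z) = 1.2711 → H(X|Z) = 0.5919
H(Y,Z) = 1.2711 → H(Y|Z) = 0.5919
H(X,Y,Z) = 1.6988 → H(X,Y|Z) = 1.0196

I(X;Y|Z) = 0.5919 + 0.5919 - 1.0196 = 0.1642 nats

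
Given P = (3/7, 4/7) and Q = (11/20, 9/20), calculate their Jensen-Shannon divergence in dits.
0.0032 dits

Jensen-Shannon divergence is:
JSD(P||Q) = 0.5 × D_KL(P||M) + 0.5 × D_KL(Q||M)
where M = 0.5 × (P + Q) is the mixture distribution.

M = 0.5 × (3/7, 4/7) + 0.5 × (11/20, 9/20) = (0.489286, 0.510714)

D_KL(P||M) = 0.0032 dits
D_KL(Q||M) = 0.0032 dits

JSD(P||Q) = 0.5 × 0.0032 + 0.5 × 0.0032 = 0.0032 dits

Unlike KL divergence, JSD is symmetric and bounded: 0 ≤ JSD ≤ log(2).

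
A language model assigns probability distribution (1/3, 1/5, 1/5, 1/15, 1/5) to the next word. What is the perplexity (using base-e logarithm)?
4.5376

Perplexity is e^H (or exp(H) for natural log).

First, H = -Σ p log p = 1.5124 nats
Perplexity = e^1.5124 = 4.5376

Interpretation: The model's uncertainty is equivalent to choosing uniformly among 4.5 options.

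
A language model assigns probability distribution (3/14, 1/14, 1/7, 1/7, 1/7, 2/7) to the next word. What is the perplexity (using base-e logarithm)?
5.5317

Perplexity is e^H (or exp(H) for natural log).

First, H = -Σ p log p = 1.7105 nats
Perplexity = e^1.7105 = 5.5317

Interpretation: The model's uncertainty is equivalent to choosing uniformly among 5.5 options.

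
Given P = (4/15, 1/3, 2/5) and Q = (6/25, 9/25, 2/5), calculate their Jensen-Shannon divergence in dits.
0.0003 dits

Jensen-Shannon divergence is:
JSD(P||Q) = 0.5 × D_KL(P||M) + 0.5 × D_KL(Q||M)
where M = 0.5 × (P + Q) is the mixture distribution.

M = 0.5 × (4/15, 1/3, 2/5) + 0.5 × (6/25, 9/25, 2/5) = (0.253333, 0.346667, 2/5)

D_KL(P||M) = 0.0003 dits
D_KL(Q||M) = 0.0003 dits

JSD(P||Q) = 0.5 × 0.0003 + 0.5 × 0.0003 = 0.0003 dits

Unlike KL divergence, JSD is symmetric and bounded: 0 ≤ JSD ≤ log(2).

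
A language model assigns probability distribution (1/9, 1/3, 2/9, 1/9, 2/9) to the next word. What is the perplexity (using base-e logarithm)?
4.5858

Perplexity is e^H (or exp(H) for natural log).

First, H = -Σ p log p = 1.5230 nats
Perplexity = e^1.5230 = 4.5858

Interpretation: The model's uncertainty is equivalent to choosing uniformly among 4.6 options.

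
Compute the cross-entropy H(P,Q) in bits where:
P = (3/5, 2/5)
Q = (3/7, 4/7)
1.0564 bits

Cross-entropy: H(P,Q) = -Σ p(x) log q(x)

Alternatively: H(P,Q) = H(P) + D_KL(P||Q)
H(P) = 0.9710 bits
D_KL(P||Q) = 0.0854 bits

H(P,Q) = 0.9710 + 0.0854 = 1.0564 bits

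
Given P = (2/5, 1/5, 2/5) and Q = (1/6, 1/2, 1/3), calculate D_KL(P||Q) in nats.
0.2399 nats

KL divergence: D_KL(P||Q) = Σ p(x) log(p(x)/q(x))

Computing term by term:
  x=0: 2/5 × log_e[(2/5)/(1/6)] = 2/5 × 0.8755 = 0.3502
  x=1: 1/5 × log_e[(1/5)/(1/2)] = 1/5 × -0.9163 = -0.1833
  x=2: 2/5 × log_e[(2/5)/(1/3)] = 2/5 × 0.1823 = 0.0729

D_KL(P||Q) = 0.2399 nats

Note: KL divergence is always non-negative and equals 0 iff P = Q.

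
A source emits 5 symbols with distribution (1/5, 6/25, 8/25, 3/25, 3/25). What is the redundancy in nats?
0.0716 nats

Redundancy measures how far a source is from maximum entropy:
R = H_max - H(X)

Maximum entropy for 5 symbols: H_max = log_e(5) = 1.6094 nats
Actual entropy: H(X) = 1.5379 nats
Redundancy: R = 1.6094 - 1.5379 = 0.0716 nats

This redundancy represents potential for compression: the source could be compressed by 0.0716 nats per symbol.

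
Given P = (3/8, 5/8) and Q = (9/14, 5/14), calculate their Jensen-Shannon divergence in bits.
0.0524 bits

Jensen-Shannon divergence is:
JSD(P||Q) = 0.5 × D_KL(P||M) + 0.5 × D_KL(Q||M)
where M = 0.5 × (P + Q) is the mixture distribution.

M = 0.5 × (3/8, 5/8) + 0.5 × (9/14, 5/14) = (0.508929, 0.491071)

D_KL(P||M) = 0.0522 bits
D_KL(Q||M) = 0.0526 bits

JSD(P||Q) = 0.5 × 0.0522 + 0.5 × 0.0526 = 0.0524 bits

Unlike KL divergence, JSD is symmetric and bounded: 0 ≤ JSD ≤ log(2).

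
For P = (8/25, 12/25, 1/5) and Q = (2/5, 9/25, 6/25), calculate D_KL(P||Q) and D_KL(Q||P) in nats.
D_KL(P||Q) = 0.0302, D_KL(Q||P) = 0.0294

KL divergence is not symmetric: D_KL(P||Q) ≠ D_KL(Q||P) in general.

D_KL(P||Q) = 0.0302 nats
D_KL(Q||P) = 0.0294 nats

No, they are not equal!

This asymmetry is why KL divergence is not a true distance metric.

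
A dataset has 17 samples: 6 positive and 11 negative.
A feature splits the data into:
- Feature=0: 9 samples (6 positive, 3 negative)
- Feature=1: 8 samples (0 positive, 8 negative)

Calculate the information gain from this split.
0.4505 bits

Information Gain = H(Y) - H(Y|Feature)

Before split:
P(positive) = 6/17 = 0.3529
H(Y) = 0.9367 bits

After split:
Feature=0: H = 0.9183 bits (weight = 9/17)
Feature=1: H = 0.0000 bits (weight = 8/17)
H(Y|Feature) = (9/17)×0.9183 + (8/17)×0.0000 = 0.4862 bits

Information Gain = 0.9367 - 0.4862 = 0.4505 bits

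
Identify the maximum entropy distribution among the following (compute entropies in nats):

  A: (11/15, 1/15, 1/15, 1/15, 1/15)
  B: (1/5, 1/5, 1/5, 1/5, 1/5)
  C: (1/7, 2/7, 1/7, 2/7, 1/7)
B

For a discrete distribution over n outcomes, entropy is maximized by the uniform distribution.

Computing entropies:
H(A) = 0.9496 nats
H(B) = 1.6094 nats
H(C) = 1.5498 nats

The uniform distribution (where all probabilities equal 1/5) achieves the maximum entropy of log_e(5) = 1.6094 nats.

Distribution B has the highest entropy.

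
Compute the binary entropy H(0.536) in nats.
0.6906 nats

The binary entropy function is:
H(p) = -p log(p) - (1-p) log(1-p)

H(0.536) = -0.536 × log_e(0.536) - 0.464 × log_e(0.464)
H(0.536) = 0.6906 nats

Note: Binary entropy is maximized at p=0.5 (H=1 bit) and minimized at p=0 or p=1 (H=0).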